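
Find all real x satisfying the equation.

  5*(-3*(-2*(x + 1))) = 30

Step 1. [5*(-3*(-2*(x + 1))) = 30] LHS = 5·(…); ÷5 both sides, so div: -3*(-2*(x + 1)) = 6.
Step 2. [-3*(-2*(x + 1)) = 6] -3 out front; divide by -3, so div: -2*(x + 1) = -2.
Step 3. [-2*(x + 1) = -2] LHS = -2·(…); ÷-2 both sides, so div: x + 1 = 1.
Step 4. [x + 1 = 1] 1 comes off first (subtract 1) ⇒ sub: x = 0.

Answer: x ∈ {0}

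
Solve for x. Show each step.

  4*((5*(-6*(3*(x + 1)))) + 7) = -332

Step 1. [4*((5*(-6*(3*(x + 1)))) + 7) = -332] 4 out front; divide by 4. So div: (5*(-6*(3*(x + 1)))) + 7 = -83.
Step 2. [(5*(-6*(3*(x + 1)))) + 7 = -83] the outer +7 inverts by subtracting 7. So sub: 5*(-6*(3*(x + 1))) = -90.
Step 3. [5*(-6*(3*(x + 1))) = -90] 5 out front; divide by 5 ⇒ div: -6*(3*(x + 1)) = -18.
Step 4. [-6*(3*(x + 1)) = -18] leading coefficient -6: divide by -6, so div: 3*(x + 1) = 3.
Step 5. [3*(x + 1) = 3] LHS = 3·(…); ÷3 both sides ⇒ div: x + 1 = 1.
Step 6. [x + 1 = 1] 1 comes off first (subtract 1). So sub: x = 0.

Answer: x ∈ {0}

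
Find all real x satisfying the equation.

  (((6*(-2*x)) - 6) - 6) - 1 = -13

Step 1. [(((6*(-2*x)) - 6) - 6) - 1 = -13] the outer -1 inverts by adding 1. So sub: ((6*(-2*x)) - 6) - 6 = -12.
Step 2. [((6*(-2*x)) - 6) - 6 = -12] peel the -6: add 6 from each side. So sub: (6*(-2*x)) - 6 = -6.
Step 3. [(6*(-2*x)) - 6 = -6] 6 | LHS and 6 | -6: pull 6 out, so factor: (-2*x) - 1 = -1.
Step 4. [(-2*x) - 1 = -1] peel the -1: add 1 from each side ⇒ sub: -2*x = 0.
Step 5. [-2*x = 0] -2 out front; divide by -2 ⇒ div: x = 0.

Answer: x ∈ {0}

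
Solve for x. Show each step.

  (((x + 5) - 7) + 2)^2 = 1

Step 1. [(((x + 5) - 7) + 2)^2 = 1] √ both sides: 1 ≥ 0 gives two branches. So sqrt: ((x + 5) - 7) + 2 = 1 or -1.
Step 2. [((x + 5) - 7) + 2 = 1 or -1] peel the +2: subtract 2 from each side. So sub: (x + 5) - 7 = -1 or -3.
Step 3. [(x + 5) - 7 = -1 or -3] -7 is outermost — add 7 both sides ⇒ sub: x + 5 = 6 or 4.
Step 4. [x + 5 = 6 or 4] subtract 5: x sits inside (… + 5). So sub: x = 1 or -1.

Answer: x ∈ {-1, 1}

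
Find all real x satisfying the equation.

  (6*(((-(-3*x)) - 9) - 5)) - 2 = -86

Step 1. [(6*(((-(-3*x)) - 9) - 5)) - 2 = -86] add 2: x sits inside (… - 2), so sub: 6*(((-(-3*x)) - 9) - 5) = -84.
Step 2. [6*(((-(-3*x)) - 9) - 5) = -84] leading coefficient 6: divide by 6. So div: ((-(-3*x)) - 9) - 5 = -14.
Step 3. [((-(-3*x)) - 9) - 5 = -14] add 5: x sits inside (… - 5), so sub: (-(-3*x)) - 9 = -9.
Step 4. [(-(-3*x)) - 9 = -9] add 9: x sits inside (… - 9) ⇒ sub: -(-3*x) = 0.
Step 5. [-(-3*x) = 0] flip signs both sides. So neg: -3*x = 0.
Step 6. [-3*x = 0] divide by the outer -3. So div: x = 0.

Answer: x ∈ {0}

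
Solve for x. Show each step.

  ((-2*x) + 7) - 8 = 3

Step 1. [((-2*x) + 7) - 8 = 3] peel the -8: add 8 from each side, so sub: (-2*x) + 7 = 11.
Step 2. [(-2*x) + 7 = 11] +7 is outermost — subtract 7 both sides. So sub: -2*x = 4.
Step 3. [-2*x = 4] -2·(inner) — divide through by -2 ⇒ div: x = -2.

Answer: x ∈ {-2}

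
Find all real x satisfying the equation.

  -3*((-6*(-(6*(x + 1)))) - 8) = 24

Step 1. [-3*((-6*(-(6*(x + 1)))) - 8) = 24] -3·(inner) — divide through by -3 ⇒ div: (-6*(-(6*(x + 1)))) - 8 = -8.
Step 2. [(-6*(-(6*(x + 1)))) - 8 = -8] -8 is outermost — add 8 both sides, so sub: -6*(-(6*(x + 1))) = 0.
Step 3. [-6*(-(6*(x + 1))) = 0] -6 out front; divide by -6. So div: -(6*(x + 1)) = 0.
Step 4. [-(6*(x + 1)) = 0] LHS negated; negate both sides. So neg: 6*(x + 1) = 0.
Step 5. [6*(x + 1) = 0] leading coefficient 6: divide by 6, so div: x + 1 = 0.
Step 6. [x + 1 = 0] peel the +1: subtract 1 from each side. So sub: x = -1.

Answer: x ∈ {-1}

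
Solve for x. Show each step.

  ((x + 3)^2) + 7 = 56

Step 1. [((x + 3)^2) + 7 = 56] +7 is outermost — subtract 7 both sides, so sub: (x + 3)^2 = 49.
Step 2. [(x + 3)^2 = 49] 49 ≥ 0, LHS is (·)² — take ±√ ⇒ sqrt: x + 3 = 7 or -7.
Step 3. [x + 3 = 7 or -7] +3 is outermost — subtract 3 both sides, so sub: x = 4 or -10.

Answer: x ∈ {-10, 4}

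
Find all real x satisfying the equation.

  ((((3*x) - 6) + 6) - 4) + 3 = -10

Step 1. [((((3*x) - 6) + 6) - 4) + 3 = -10] the outer +3 inverts by subtracting 3. So sub: (((3*x) - 6) + 6) - 4 = -13.
Step 2. [(((3*x) - 6) + 6) - 4 = -13] peel the -4: add 4 from each side ⇒ sub: ((3*x) - 6) + 6 = -9.
Step 3. [((3*x) - 6) + 6 = -9] the outer +6 inverts by subtracting 6 ⇒ sub: (3*x) - 6 = -15.
Step 4. [(3*x) - 6 = -15] -6 is outermost — add 6 both sides, so sub: 3*x = -9.
Step 5. [3*x = -9] divide by the outer 3. So div: x = -3.

Answer: x ∈ {-3}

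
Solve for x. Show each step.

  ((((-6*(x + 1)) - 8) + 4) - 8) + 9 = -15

Step 1. [((((-6*(x + 1)) - 8) + 4) - 8) + 9 = -15] the outer +9 inverts by subtracting 9 ⇒ sub: (((-6*(x + 1)) - 8) + 4) - 8 = -24.
Step 2. [(((-6*(x + 1)) - 8) + 4) - 8 = -24] 8 comes off first (add 8). So sub: ((-6*(x + 1)) - 8) + 4 = -16.
Step 3. [((-6*(x + 1)) - 8) + 4 = -16] peel the +4: subtract 4 from each side, so sub: (-6*(x + 1)) - 8 = -20.
Step 4. [(-6*(x + 1)) - 8 = -20] 8 comes off first (add 8). So sub: -6*(x + 1) = -12.
Step 5. [-6*(x + 1) = -12] -6·(inner) — divide through by -6, so div: x + 1 = 2.
Step 6. [x + 1 = 2] subtract 1: x sits inside (… + 1) ⇒ sub: x = 1.

Answer: x ∈ {1}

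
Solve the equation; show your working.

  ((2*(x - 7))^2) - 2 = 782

Step 1. [((2*(x - 7))^2) - 2 = 782] 2 comes off first (add 2), so sub: (2*(x - 7))^2 = 784.
Step 2. [(2*(x - 7))^2 = 784] LHS squared, RHS 784 ≥ 0: apply √ (±), so sqrt: 2*(x - 7) = 28 or -28.
Step 3. [2*(x - 7) = 28 or -28] LHS = 2·(…); ÷2 both sides ⇒ div: x - 7 = 14 or -14.
Step 4. [x - 7 = 14 or -14] add 7: x sits inside (… - 7). So sub: x = 21 or -7.

Answer: x ∈ {-7, 21}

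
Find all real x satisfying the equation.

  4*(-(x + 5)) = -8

Step 1. [4*(-(x + 5)) = -8] LHS = 4·(…); ÷4 both sides ⇒ div: -(x + 5) = -2.
Step 2. [-(x + 5) = -2] LHS negated; negate both sides, so neg: x + 5 = 2.
Step 3. [x + 5 = 2] subtract 5: x sits inside (… + 5), so sub: x = -3.

Answer: x ∈ {-3}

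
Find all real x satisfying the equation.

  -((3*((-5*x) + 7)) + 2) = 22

Step 1. [-((3*((-5*x) + 7)) + 2) = 22] LHS negated; negate both sides. So neg: (3*((-5*x) + 7)) + 2 = -22.
Step 2. [(3*((-5*x) + 7)) + 2 = -22] subtract 2: x sits inside (… + 2) ⇒ sub: 3*((-5*x) + 7) = -24.
Step 3. [3*((-5*x) + 7) = -24] divide by the outer 3, so div: (-5*x) + 7 = -8.
Step 4. [(-5*x) + 7 = -8] peel the +7: subtract 7 from each side, so sub: -5*x = -15.
Step 5. [-5*x = -15] LHS = -5·(…); ÷-5 both sides ⇒ div: x = 3.

Answer: x ∈ {3}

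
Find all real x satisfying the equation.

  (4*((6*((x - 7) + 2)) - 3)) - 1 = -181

Step 1. [(4*((6*((x - 7) + 2)) - 3)) - 1 = -181] peel the -1: add 1 from each side ⇒ sub: 4*((6*((x - 7) + 2)) - 3) = -180.
Step 2. [4*((6*((x - 7) + 2)) - 3) = -180] 4·(inner) — divide through by 4, so div: (6*((x - 7) + 2)) - 3 = -45.
Step 3. [(6*((x - 7) + 2)) - 3 = -45] the outer -3 inverts by adding 3. So sub: 6*((x - 7) + 2) = -42.
Step 4. [6*((x - 7) + 2) = -42] 6·(inner) — divide through by 6. So div: (x - 7) + 2 = -7.
Step 5. [(x - 7) + 2 = -7] peel the +2: subtract 2 from each side ⇒ sub: x - 7 = -9.
Step 6. [x - 7 = -9] -7 is outermost — add 7 both sides, so sub: x = -2.

Answer: x ∈ {-2}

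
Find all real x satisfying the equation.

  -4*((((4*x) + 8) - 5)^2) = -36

Step 1. [-4*((((4*x) + 8) - 5)^2) = -36] divide by the outer -4. So div: (((4*x) + 8) - 5)^2 = 9.
Step 2. [(((4*x) + 8) - 5)^2 = 9] √ both sides: 9 ≥ 0 gives two branches. So sqrt: ((4*x) + 8) - 5 = 3 or -3.
Step 3. [((4*x) + 8) - 5 = 3 or -3] the outer -5 inverts by adding 5 ⇒ sub: (4*x) + 8 = 8 or 2.
Step 4. [(4*x) + 8 = 8 or 2] 8 comes off first (subtract 8) ⇒ sub: 4*x = 0 or -6.
Step 5. [4*x = 0 or -6] 4·(inner) — divide through by 4, so div: x = 0 or -3/2.

Answer: x ∈ {-3/2, 0}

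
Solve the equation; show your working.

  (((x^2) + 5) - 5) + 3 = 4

Step 1. [(((x^2) + 5) - 5) + 3 = 4] +3 is outermost — subtract 3 both sides. So sub: ((x^2) + 5) - 5 = 1.
Step 2. [((x^2) + 5) - 5 = 1] add 5: x sits inside (… - 5) ⇒ sub: (x^2) + 5 = 6.
Step 3. [(x^2) + 5 = 6] 5 comes off first (subtract 5) ⇒ sub: x^2 = 1.
Step 4. [x^2 = 1] √ both sides: 1 ≥ 0 gives two branches, so sqrt: x = 1 or -1.

Answer: x ∈ {-1, 1}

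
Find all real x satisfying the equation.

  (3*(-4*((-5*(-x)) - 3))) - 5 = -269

Step 1. [(3*(-4*((-5*(-x)) - 3))) - 5 = -269] peel the -5: add 5 from each side. So sub: 3*(-4*((-5*(-x)) - 3)) = -264.
Step 2. [3*(-4*((-5*(-x)) - 3)) = -264] 3 out front; divide by 3, so div: -4*((-5*(-x)) - 3) = -88.
Step 3. [-4*((-5*(-x)) - 3) = -88] -4·(inner) — divide through by -4 ⇒ div: (-5*(-x)) - 3 = 22.
Step 4. [(-5*(-x)) - 3 = 22] the outer -3 inverts by adding 3 ⇒ sub: -5*(-x) = 25.
Step 5. [-5*(-x) = 25] divide by the outer -5 ⇒ div: -x = -5.
Step 6. [-x = -5] LHS negated; negate both sides. So neg: x = 5.

Answer: x ∈ {5}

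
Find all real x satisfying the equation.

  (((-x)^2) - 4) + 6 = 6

Step 1. [(((-x)^2) - 4) + 6 = 6] the outer +6 inverts by subtracting 6, so sub: ((-x)^2) - 4 = 0.
Step 2. [((-x)^2) - 4 = 0] the outer -4 inverts by adding 4 ⇒ sub: (-x)^2 = 4.
Step 3. [(-x)^2 = 4] √ both sides: 4 ≥ 0 gives two branches. So sqrt: -x = 2 or -2.
Step 4. [-x = 2 or -2] LHS negated; negate both sides, so neg: x = -2 or 2.

Answer: x ∈ {-2, 2}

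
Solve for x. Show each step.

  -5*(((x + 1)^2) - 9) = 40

Step 1. [-5*(((x + 1)^2) - 9) = 40] LHS = -5·(…); ÷-5 both sides. So div: ((x + 1)^2) - 9 = -8.
Step 2. [((x + 1)^2) - 9 = -8] -9 is outermost — add 9 both sides. So sub: (x + 1)^2 = 1.
Step 3. [(x + 1)^2 = 1] 1 ≥ 0, LHS is (·)² — take ±√. So sqrt: x + 1 = 1 or -1.
Step 4. [x + 1 = 1 or -1] subtract 1: x sits inside (… + 1) ⇒ sub: x = 0 or -2.

Answer: x ∈ {-2, 0}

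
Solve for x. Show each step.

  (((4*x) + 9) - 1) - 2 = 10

Step 1. [(((4*x) + 9) - 1) - 2 = 10] add 2: x sits inside (… - 2) ⇒ sub: ((4*x) + 9) - 1 = 12.
Step 2. [((4*x) + 9) - 1 = 12] peel the -1: add 1 from each side ⇒ sub: (4*x) + 9 = 13.
Step 3. [(4*x) + 9 = 13] +9 is outermost — subtract 9 both sides. So sub: 4*x = 4.
Step 4. [4*x = 4] divide by the outer 4 ⇒ div: x = 1.

Answer: x ∈ {1}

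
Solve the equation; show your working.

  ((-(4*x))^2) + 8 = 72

Step 1. [((-(4*x))^2) + 8 = 72] subtract 8: x sits inside (… + 8). So sub: (-(4*x))^2 = 64.
Step 2. [(-(4*x))^2 = 64] 64 ≥ 0, LHS is (·)² — take ±√. So sqrt: -(4*x) = 8 or -8.
Step 3. [-(4*x) = 8 or -8] flip signs both sides, so neg: 4*x = -8 or 8.
Step 4. [4*x = -8 or 8] divide by the outer 4, so div: x = -2 or 2.

Answer: x ∈ {-2, 2}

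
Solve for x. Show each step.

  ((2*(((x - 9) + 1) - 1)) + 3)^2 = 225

Step 1. [((2*(((x - 9) + 1) - 1)) + 3)^2 = 225] √ both sides: 225 ≥ 0 gives two branches. So sqrt: (2*(((x - 9) + 1) - 1)) + 3 = 15 or -15.
Step 2. [(2*(((x - 9) + 1) - 1)) + 3 = 15 or -15] subtract 3: x sits inside (… + 3). So sub: 2*(((x - 9) + 1) - 1) = 12 or -18.
Step 3. [2*(((x - 9) + 1) - 1) = 12 or -18] LHS = 2·(…); ÷2 both sides. So div: ((x - 9) + 1) - 1 = 6 or -9.
Step 4. [((x - 9) + 1) - 1 = 6 or -9] 1 comes off first (add 1). So sub: (x - 9) + 1 = 7 or -8.
Step 5. [(x - 9) + 1 = 7 or -8] peel the +1: subtract 1 from each side ⇒ sub: x - 9 = 6 or -9.
Step 6. [x - 9 = 6 or -9] -9 is outermost — add 9 both sides ⇒ sub: x = 15 or 0.

Answer: x ∈ {0, 15}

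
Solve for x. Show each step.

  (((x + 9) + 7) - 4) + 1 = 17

Step 1. [(((x + 9) + 7) - 4) + 1 = 17] +1 is outermost — subtract 1 both sides, so sub: ((x + 9) + 7) - 4 = 16.
Step 2. [((x + 9) + 7) - 4 = 16] add 4: x sits inside (… - 4), so sub: (x + 9) + 7 = 20.
Step 3. [(x + 9) + 7 = 20] peel the +7: subtract 7 from each side, so sub: x + 9 = 13.
Step 4. [x + 9 = 13] peel the +9: subtract 9 from each side. So sub: x = 4.

Answer: x ∈ {4}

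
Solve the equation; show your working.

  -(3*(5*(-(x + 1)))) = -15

Step 1. [-(3*(5*(-(x + 1)))) = -15] flip signs both sides. So neg: 3*(5*(-(x + 1))) = 15.
Step 2. [3*(5*(-(x + 1))) = 15] 3 out front; divide by 3. So div: 5*(-(x + 1)) = 5.
Step 3. [5*(-(x + 1)) = 5] 5 out front; divide by 5, so div: -(x + 1) = 1.
Step 4. [-(x + 1) = 1] leading − — multiply by −1, so neg: x + 1 = -1.
Step 5. [x + 1 = -1] +1 is outermost — subtract 1 both sides ⇒ sub: x = -2.

Answer: x ∈ {-2}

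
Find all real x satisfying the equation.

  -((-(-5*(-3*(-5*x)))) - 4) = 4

Step 1. [-((-(-5*(-3*(-5*x)))) - 4) = 4] leading − — multiply by −1. So neg: (-(-5*(-3*(-5*x)))) - 4 = -4.
Step 2. [(-(-5*(-3*(-5*x)))) - 4 = -4] peel the -4: add 4 from each side. So sub: -(-5*(-3*(-5*x))) = 0.
Step 3. [-(-5*(-3*(-5*x))) = 0] leading − — multiply by −1 ⇒ neg: -5*(-3*(-5*x)) = 0.
Step 4. [-5*(-3*(-5*x)) = 0] LHS = -5·(…); ÷-5 both sides ⇒ div: -3*(-5*x) = 0.
Step 5. [-3*(-5*x) = 0] -3 out front; divide by -3 ⇒ div: -5*x = 0.
Step 6. [-5*x = 0] leading coefficient -5: divide by -5, so div: x = 0.

Answer: x ∈ {0}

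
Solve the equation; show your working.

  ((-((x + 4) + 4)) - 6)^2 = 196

Step 1. [((-((x + 4) + 4)) - 6)^2 = 196] √ both sides: 196 ≥ 0 gives two branches ⇒ sqrt: (-((x + 4) + 4)) - 6 = 14 or -14.
Step 2. [(-((x + 4) + 4)) - 6 = 14 or -14] the outer -6 inverts by adding 6, so sub: -((x + 4) + 4) = 20 or -8.
Step 3. [-((x + 4) + 4) = 20 or -8] leading − — multiply by −1, so neg: (x + 4) + 4 = -20 or 8.
Step 4. [(x + 4) + 4 = -20 or 8] the outer +4 inverts by subtracting 4, so sub: x + 4 = -24 or 4.
Step 5. [x + 4 = -24 or 4] peel the +4: subtract 4 from each side, so sub: x = -28 or 0.

Answer: x ∈ {-28, 0}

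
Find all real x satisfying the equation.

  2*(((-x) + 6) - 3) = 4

Step 1. [2*(((-x) + 6) - 3) = 4] 2 out front; divide by 2, so div: ((-x) + 6) - 3 = 2.
Step 2. [((-x) + 6) - 3 = 2] peel the -3: add 3 from each side. So sub: (-x) + 6 = 5.
Step 3. [(-x) + 6 = 5] peel the +6: subtract 6 from each side ⇒ sub: -x = -1.
Step 4. [-x = -1] flip signs both sides. So neg: x = 1.

Answer: x ∈ {1}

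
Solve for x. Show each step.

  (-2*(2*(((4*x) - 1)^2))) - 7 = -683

Step 1. [(-2*(2*(((4*x) - 1)^2))) - 7 = -683] the outer -7 inverts by adding 7. So sub: -2*(2*(((4*x) - 1)^2)) = -676.
Step 2. [-2*(2*(((4*x) - 1)^2)) = -676] LHS = -2·(…); ÷-2 both sides. So div: 2*(((4*x) - 1)^2) = 338.
Step 3. [2*(((4*x) - 1)^2) = 338] leading coefficient 2: divide by 2. So div: ((4*x) - 1)^2 = 169.
Step 4. [((4*x) - 1)^2 = 169] 169 ≥ 0, LHS is (·)² — take ±√. So sqrt: (4*x) - 1 = 13 or -13.
Step 5. [(4*x) - 1 = 13 or -13] 1 comes off first (add 1), so sub: 4*x = 14 or -12.
Step 6. [4*x = 14 or -12] divide by the outer 4 ⇒ div: x = 7/2 or -3.

Answer: x ∈ {-3, 7/2}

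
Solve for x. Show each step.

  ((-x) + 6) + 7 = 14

Step 1. [((-x) + 6) + 7 = 14] peel the +7: subtract 7 from each side ⇒ sub: (-x) + 6 = 7.
Step 2. [(-x) + 6 = 7] +6 is outermost — subtract 6 both sides, so sub: -x = 1.
Step 3. [-x = 1] flip signs both sides, so neg: x = -1.

Answer: x ∈ {-1}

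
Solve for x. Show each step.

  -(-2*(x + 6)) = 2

Step 1. [-(-2*(x + 6)) = 2] flip signs both sides ⇒ neg: -2*(x + 6) = -2.
Step 2. [-2*(x + 6) = -2] leading coefficient -2: divide by -2 ⇒ div: x + 6 = 1.
Step 3. [x + 6 = 1] subtract 6: x sits inside (… + 6) ⇒ sub: x = -5.

Answer: x ∈ {-5}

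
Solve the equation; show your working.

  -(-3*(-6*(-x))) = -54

Step 1. [-(-3*(-6*(-x))) = -54] leading − — multiply by −1. So neg: -3*(-6*(-x)) = 54.
Step 2. [-3*(-6*(-x)) = 54] leading coefficient -3: divide by -3, so div: -6*(-x) = -18.
Step 3. [-6*(-x) = -18] leading coefficient -6: divide by -6. So div: -x = 3.
Step 4. [-x = 3] flip signs both sides ⇒ neg: x = -3.

Answer: x ∈ {-3}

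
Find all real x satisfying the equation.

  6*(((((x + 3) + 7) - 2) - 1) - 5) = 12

Step 1. [6*(((((x + 3) + 7) - 2) - 1) - 5) = 12] LHS = 6·(…); ÷6 both sides ⇒ div: ((((x + 3) + 7) - 2) - 1) - 5 = 2.
Step 2. [((((x + 3) + 7) - 2) - 1) - 5 = 2] add 5: x sits inside (… - 5), so sub: (((x + 3) + 7) - 2) - 1 = 7.
Step 3. [(((x + 3) + 7) - 2) - 1 = 7] peel the -1: add 1 from each side, so sub: ((x + 3) + 7) - 2 = 8.
Step 4. [((x + 3) + 7) - 2 = 8] peel the -2: add 2 from each side, so sub: (x + 3) + 7 = 10.
Step 5. [(x + 3) + 7 = 10] peel the +7: subtract 7 from each side, so sub: x + 3 = 3.
Step 6. [x + 3 = 3] subtract 3: x sits inside (… + 3) ⇒ sub: x = 0.

Answer: x ∈ {0}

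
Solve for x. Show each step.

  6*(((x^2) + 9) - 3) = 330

Step 1. [6*(((x^2) + 9) - 3) = 330] LHS = 6·(…); ÷6 both sides. So div: ((x^2) + 9) - 3 = 55.
Step 2. [((x^2) + 9) - 3 = 55] 3 comes off first (add 3). So sub: (x^2) + 9 = 58.
Step 3. [(x^2) + 9 = 58] peel the +9: subtract 9 from each side. So sub: x^2 = 49.
Step 4. [x^2 = 49] LHS squared, RHS 49 ≥ 0: apply √ (±) ⇒ sqrt: x = 7 or -7.

Answer: x ∈ {-7, 7}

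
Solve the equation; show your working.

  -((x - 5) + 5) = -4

Step 1. [-((x - 5) + 5) = -4] LHS negated; negate both sides, so neg: (x - 5) + 5 = 4.
Step 2. [(x - 5) + 5 = 4] 5 comes off first (subtract 5), so sub: x - 5 = -1.
Step 3. [x - 5 = -1] peel the -5: add 5 from each side, so sub: x = 4.

Answer: x ∈ {4}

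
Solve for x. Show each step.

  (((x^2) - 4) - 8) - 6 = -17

Step 1. [(((x^2) - 4) - 8) - 6 = -17] peel the -6: add 6 from each side. So sub: ((x^2) - 4) - 8 = -11.
Step 2. [((x^2) - 4) - 8 = -11] -8 is outermost — add 8 both sides, so sub: (x^2) - 4 = -3.
Step 3. [(x^2) - 4 = -3] 4 comes off first (add 4). So sub: x^2 = 1.
Step 4. [x^2 = 1] √ both sides: 1 ≥ 0 gives two branches. So sqrt: x = 1 or -1.

Answer: x ∈ {-1, 1}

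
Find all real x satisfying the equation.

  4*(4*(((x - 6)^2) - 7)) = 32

Step 1. [4*(4*(((x - 6)^2) - 7)) = 32] LHS = 4·(…); ÷4 both sides. So div: 4*(((x - 6)^2) - 7) = 8.
Step 2. [4*(((x - 6)^2) - 7) = 8] divide by the outer 4, so div: ((x - 6)^2) - 7 = 2.
Step 3. [((x - 6)^2) - 7 = 2] add 7: x sits inside (… - 7) ⇒ sub: (x - 6)^2 = 9.
Step 4. [(x - 6)^2 = 9] LHS squared, RHS 9 ≥ 0: apply √ (±). So sqrt: x - 6 = 3 or -3.
Step 5. [x - 6 = 3 or -3] peel the -6: add 6 from each side ⇒ sub: x = 9 or 3.

Answer: x ∈ {3, 9}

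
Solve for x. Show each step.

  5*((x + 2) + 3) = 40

Step 1. [5*((x + 2) + 3) = 40] 5 out front; divide by 5, so div: (x + 2) + 3 = 8.
Step 2. [(x + 2) + 3 = 8] peel the +3: subtract 3 from each side ⇒ sub: x + 2 = 5.
Step 3. [x + 2 = 5] the outer +2 inverts by subtracting 2 ⇒ sub: x = 3.

Answer: x ∈ {3}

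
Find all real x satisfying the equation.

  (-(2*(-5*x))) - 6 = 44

Step 1. [(-(2*(-5*x))) - 6 = 44] add 6: x sits inside (… - 6), so sub: -(2*(-5*x)) = 50.
Step 2. [-(2*(-5*x)) = 50] LHS negated; negate both sides, so neg: 2*(-5*x) = -50.
Step 3. [2*(-5*x) = -50] 2 out front; divide by 2 ⇒ div: -5*x = -25.
Step 4. [-5*x = -25] LHS = -5·(…); ÷-5 both sides. So div: x = 5.

Answer: x ∈ {5}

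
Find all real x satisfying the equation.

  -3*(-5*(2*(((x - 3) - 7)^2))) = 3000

Step 1. [-3*(-5*(2*(((x - 3) - 7)^2))) = 3000] leading coefficient -3: divide by -3, so div: -5*(2*(((x - 3) - 7)^2)) = -1000.
Step 2. [-5*(2*(((x - 3) - 7)^2)) = -1000] -5·(inner) — divide through by -5. So div: 2*(((x - 3) - 7)^2) = 200.
Step 3. [2*(((x - 3) - 7)^2) = 200] LHS = 2·(…); ÷2 both sides. So div: ((x - 3) - 7)^2 = 100.
Step 4. [((x - 3) - 7)^2 = 100] LHS squared, RHS 100 ≥ 0: apply √ (±). So sqrt: (x - 3) - 7 = 10 or -10.
Step 5. [(x - 3) - 7 = 10 or -10] add 7: x sits inside (… - 7), so sub: x - 3 = 17 or -3.
Step 6. [x - 3 = 17 or -3] add 3: x sits inside (… - 3) ⇒ sub: x = 20 or 0.

Answer: x ∈ {0, 20}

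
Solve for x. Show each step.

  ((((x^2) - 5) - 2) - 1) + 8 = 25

Step 1. [((((x^2) - 5) - 2) - 1) + 8 = 25] the outer +8 inverts by subtracting 8, so sub: (((x^2) - 5) - 2) - 1 = 17.
Step 2. [(((x^2) - 5) - 2) - 1 = 17] 1 comes off first (add 1) ⇒ sub: ((x^2) - 5) - 2 = 18.
Step 3. [((x^2) - 5) - 2 = 18] peel the -2: add 2 from each side ⇒ sub: (x^2) - 5 = 20.
Step 4. [(x^2) - 5 = 20] -5 is outermost — add 5 both sides, so sub: x^2 = 25.
Step 5. [x^2 = 25] √ both sides: 25 ≥ 0 gives two branches. So sqrt: x = 5 or -5.

Answer: x ∈ {-5, 5}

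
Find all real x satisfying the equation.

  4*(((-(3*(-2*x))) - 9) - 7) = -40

Step 1. [4*(((-(3*(-2*x))) - 9) - 7) = -40] 4·(inner) — divide through by 4, so div: ((-(3*(-2*x))) - 9) - 7 = -10.
Step 2. [((-(3*(-2*x))) - 9) - 7 = -10] add 7: x sits inside (… - 7), so sub: (-(3*(-2*x))) - 9 = -3.
Step 3. [(-(3*(-2*x))) - 9 = -3] peel the -9: add 9 from each side ⇒ sub: -(3*(-2*x)) = 6.
Step 4. [-(3*(-2*x)) = 6] leading − — multiply by −1. So neg: 3*(-2*x) = -6.
Step 5. [3*(-2*x) = -6] 3 out front; divide by 3 ⇒ div: -2*x = -2.
Step 6. [-2*x = -2] divide by the outer -2 ⇒ div: x = 1.

Answer: x ∈ {1}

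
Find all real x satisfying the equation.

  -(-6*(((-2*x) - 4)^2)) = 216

Step 1. [-(-6*(((-2*x) - 4)^2)) = 216] LHS negated; negate both sides, so neg: -6*(((-2*x) - 4)^2) = -216.
Step 2. [-6*(((-2*x) - 4)^2) = -216] divide by the outer -6 ⇒ div: ((-2*x) - 4)^2 = 36.
Step 3. [((-2*x) - 4)^2 = 36] √ both sides: 36 ≥ 0 gives two branches. So sqrt: (-2*x) - 4 = 6 or -6.
Step 4. [(-2*x) - 4 = 6 or -6] the outer -4 inverts by adding 4. So sub: -2*x = 10 or -2.
Step 5. [-2*x = 10 or -2] leading coefficient -2: divide by -2, so div: x = -5 or 1.

Answer: x ∈ {-5, 1}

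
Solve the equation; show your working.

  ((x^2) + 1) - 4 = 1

Step 1. [((x^2) + 1) - 4 = 1] peel the -4: add 4 from each side. So sub: (x^2) + 1 = 5.
Step 2. [(x^2) + 1 = 5] +1 is outermost — subtract 1 both sides. So sub: x^2 = 4.
Step 3. [x^2 = 4] √ both sides: 4 ≥ 0 gives two branches. So sqrt: x = 2 or -2.

Answer: x ∈ {-2, 2}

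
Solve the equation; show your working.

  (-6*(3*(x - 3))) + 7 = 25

Step 1. [(-6*(3*(x - 3))) + 7 = 25] peel the +7: subtract 7 from each side, so sub: -6*(3*(x - 3)) = 18.
Step 2. [-6*(3*(x - 3)) = 18] divide by the outer -6. So div: 3*(x - 3) = -3.
Step 3. [3*(x - 3) = -3] 3 out front; divide by 3, so div: x - 3 = -1.
Step 4. [x - 3 = -1] -3 is outermost — add 3 both sides, so sub: x = 2.

Answer: x ∈ {2}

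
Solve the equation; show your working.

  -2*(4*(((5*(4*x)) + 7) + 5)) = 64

Step 1. [-2*(4*(((5*(4*x)) + 7) + 5)) = 64] -2·(inner) — divide through by -2. So div: 4*(((5*(4*x)) + 7) + 5) = -32.
Step 2. [4*(((5*(4*x)) + 7) + 5) = -32] divide by the outer 4 ⇒ div: ((5*(4*x)) + 7) + 5 = -8.
Step 3. [((5*(4*x)) + 7) + 5 = -8] the outer +5 inverts by subtracting 5, so sub: (5*(4*x)) + 7 = -13.
Step 4. [(5*(4*x)) + 7 = -13] the outer +7 inverts by subtracting 7. So sub: 5*(4*x) = -20.
Step 5. [5*(4*x) = -20] divide by the outer 5, so div: 4*x = -4.
Step 6. [4*x = -4] LHS = 4·(…); ÷4 both sides. So div: x = -1.

Answer: x ∈ {-1}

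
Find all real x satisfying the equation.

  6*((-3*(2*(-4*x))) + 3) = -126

Step 1. [6*((-3*(2*(-4*x))) + 3) = -126] leading coefficient 6: divide by 6, so div: (-3*(2*(-4*x))) + 3 = -21.
Step 2. [(-3*(2*(-4*x))) + 3 = -21] -3 | LHS and -3 | -21: pull -3 out, so factor: (2*(-4*x)) - 1 = 7.
Step 3. [(2*(-4*x)) - 1 = 7] add 1: x sits inside (… - 1) ⇒ sub: 2*(-4*x) = 8.
Step 4. [2*(-4*x) = 8] leading coefficient 2: divide by 2. So div: -4*x = 4.
Step 5. [-4*x = 4] divide by the outer -4, so div: x = -1.

Answer: x ∈ {-1}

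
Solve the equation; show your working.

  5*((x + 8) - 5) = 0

Step 1. [5*((x + 8) - 5) = 0] LHS = 5·(…); ÷5 both sides. So div: (x + 8) - 5 = 0.
Step 2. [(x + 8) - 5 = 0] 5 comes off first (add 5) ⇒ sub: x + 8 = 5.
Step 3. [x + 8 = 5] 8 comes off first (subtract 8) ⇒ sub: x = -3.

Answer: x ∈ {-3}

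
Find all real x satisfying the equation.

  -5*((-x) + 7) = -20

Step 1. [-5*((-x) + 7) = -20] -5 out front; divide by -5. So div: (-x) + 7 = 4.
Step 2. [(-x) + 7 = 4] subtract 7: x sits inside (… + 7), so sub: -x = -3.
Step 3. [-x = -3] leading − — multiply by −1. So neg: x = 3.

Answer: x ∈ {3}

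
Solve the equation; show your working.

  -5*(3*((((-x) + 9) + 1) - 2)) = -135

Step 1. [-5*(3*((((-x) + 9) + 1) - 2)) = -135] divide by the outer -5. So div: 3*((((-x) + 9) + 1) - 2) = 27.
Step 2. [3*((((-x) + 9) + 1) - 2) = 27] 3 out front; divide by 3. So div: (((-x) + 9) + 1) - 2 = 9.
Step 3. [(((-x) + 9) + 1) - 2 = 9] -2 is outermost — add 2 both sides. So sub: ((-x) + 9) + 1 = 11.
Step 4. [((-x) + 9) + 1 = 11] subtract 1: x sits inside (… + 1). So sub: (-x) + 9 = 10.
Step 5. [(-x) + 9 = 10] +9 is outermost — subtract 9 both sides ⇒ sub: -x = 1.
Step 6. [-x = 1] flip signs both sides, so neg: x = -1.

Answer: x ∈ {-1}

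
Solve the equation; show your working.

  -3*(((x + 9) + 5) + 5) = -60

Step 1. [-3*(((x + 9) + 5) + 5) = -60] -3·(inner) — divide through by -3. So div: ((x + 9) + 5) + 5 = 20.
Step 2. [((x + 9) + 5) + 5 = 20] +5 is outermost — subtract 5 both sides, so sub: (x + 9) + 5 = 15.
Step 3. [(x + 9) + 5 = 15] +5 is outermost — subtract 5 both sides. So sub: x + 9 = 10.
Step 4. [x + 9 = 10] the outer +9 inverts by subtracting 9 ⇒ sub: x = 1.

Answer: x ∈ {1}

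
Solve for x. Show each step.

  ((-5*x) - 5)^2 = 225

Step 1. [((-5*x) - 5)^2 = 225] 225 ≥ 0, LHS is (·)² — take ±√ ⇒ sqrt: (-5*x) - 5 = 15 or -15.
Step 2. [(-5*x) - 5 = 15 or -15] add 5: x sits inside (… - 5). So sub: -5*x = 20 or -10.
Step 3. [-5*x = 20 or -10] divide by the outer -5. So div: x = -4 or 2.

Answer: x ∈ {-4, 2}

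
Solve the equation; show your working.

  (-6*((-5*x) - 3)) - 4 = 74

Step 1. [(-6*((-5*x) - 3)) - 4 = 74] add 4: x sits inside (… - 4) ⇒ sub: -6*((-5*x) - 3) = 78.
Step 2. [-6*((-5*x) - 3) = 78] leading coefficient -6: divide by -6. So div: (-5*x) - 3 = -13.
Step 3. [(-5*x) - 3 = -13] add 3: x sits inside (… - 3), so sub: -5*x = -10.
Step 4. [-5*x = -10] -5 out front; divide by -5, so div: x = 2.

Answer: x ∈ {2}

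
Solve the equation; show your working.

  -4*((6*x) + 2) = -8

Step 1. [-4*((6*x) + 2) = -8] -4·(inner) — divide through by -4. So div: (6*x) + 2 = 2.
Step 2. [(6*x) + 2 = 2] 2 comes off first (subtract 2). So sub: 6*x = 0.
Step 3. [6*x = 0] divide by the outer 6, so div: x = 0.

Answer: x ∈ {0}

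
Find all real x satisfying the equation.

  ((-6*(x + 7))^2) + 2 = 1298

Step 1. [((-6*(x + 7))^2) + 2 = 1298] subtract 2: x sits inside (… + 2), so sub: (-6*(x + 7))^2 = 1296.
Step 2. [(-6*(x + 7))^2 = 1296] 1296 ≥ 0, LHS is (·)² — take ±√, so sqrt: -6*(x + 7) = 36 or -36.
Step 3. [-6*(x + 7) = 36 or -36] -6 out front; divide by -6. So div: x + 7 = -6 or 6.
Step 4. [x + 7 = -6 or 6] 7 comes off first (subtract 7) ⇒ sub: x = -13 or -1.

Answer: x ∈ {-13, -1}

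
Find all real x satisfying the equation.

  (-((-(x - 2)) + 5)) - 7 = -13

Step 1. [(-((-(x - 2)) + 5)) - 7 = -13] -7 is outermost — add 7 both sides ⇒ sub: -((-(x - 2)) + 5) = -6.
Step 2. [-((-(x - 2)) + 5) = -6] flip signs both sides ⇒ neg: (-(x - 2)) + 5 = 6.
Step 3. [(-(x - 2)) + 5 = 6] subtract 5: x sits inside (… + 5), so sub: -(x - 2) = 1.
Step 4. [-(x - 2) = 1] LHS negated; negate both sides, so neg: x - 2 = -1.
Step 5. [x - 2 = -1] the outer -2 inverts by adding 2 ⇒ sub: x = 1.

Answer: x ∈ {1}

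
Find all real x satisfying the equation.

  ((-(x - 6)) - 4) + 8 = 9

Step 1. [((-(x - 6)) - 4) + 8 = 9] the outer +8 inverts by subtracting 8 ⇒ sub: (-(x - 6)) - 4 = 1.
Step 2. [(-(x - 6)) - 4 = 1] add 4: x sits inside (… - 4). So sub: -(x - 6) = 5.
Step 3. [-(x - 6) = 5] LHS negated; negate both sides ⇒ neg: x - 6 = -5.
Step 4. [x - 6 = -5] peel the -6: add 6 from each side ⇒ sub: x = 1.

Answer: x ∈ {1}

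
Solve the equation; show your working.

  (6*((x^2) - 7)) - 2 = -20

Step 1. [(6*((x^2) - 7)) - 2 = -20] add 2: x sits inside (… - 2) ⇒ sub: 6*((x^2) - 7) = -18.
Step 2. [6*((x^2) - 7) = -18] divide by the outer 6, so div: (x^2) - 7 = -3.
Step 3. [(x^2) - 7 = -3] add 7: x sits inside (… - 7), so sub: x^2 = 4.
Step 4. [x^2 = 4] √ both sides: 4 ≥ 0 gives two branches ⇒ sqrt: x = 2 or -2.

Answer: x ∈ {-2, 2}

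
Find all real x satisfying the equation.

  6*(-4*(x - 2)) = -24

Step 1. [6*(-4*(x - 2)) = -24] 6·(inner) — divide through by 6 ⇒ div: -4*(x - 2) = -4.
Step 2. [-4*(x - 2) = -4] divide by the outer -4 ⇒ div: x - 2 = 1.
Step 3. [x - 2 = 1] the outer -2 inverts by adding 2. So sub: x = 3.

Answer: x ∈ {3}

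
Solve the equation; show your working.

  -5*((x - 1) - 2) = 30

Step 1. [-5*((x - 1) - 2) = 30] divide by the outer -5, so div: (x - 1) - 2 = -6.
Step 2. [(x - 1) - 2 = -6] add 2: x sits inside (… - 2), so sub: x - 1 = -4.
Step 3. [x - 1 = -4] add 1: x sits inside (… - 1), so sub: x = -3.

Answer: x ∈ {-3}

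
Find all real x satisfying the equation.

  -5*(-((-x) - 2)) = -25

Step 1. [-5*(-((-x) - 2)) = -25] -5·(inner) — divide through by -5. So div: -((-x) - 2) = 5.
Step 2. [-((-x) - 2) = 5] LHS negated; negate both sides ⇒ neg: (-x) - 2 = -5.
Step 3. [(-x) - 2 = -5] add 2: x sits inside (… - 2) ⇒ sub: -x = -3.
Step 4. [-x = -3] leading − — multiply by −1 ⇒ neg: x = 3.

Answer: x ∈ {3}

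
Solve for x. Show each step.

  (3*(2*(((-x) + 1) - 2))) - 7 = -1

Step 1. [(3*(2*(((-x) + 1) - 2))) - 7 = -1] peel the -7: add 7 from each side. So sub: 3*(2*(((-x) + 1) - 2)) = 6.
Step 2. [3*(2*(((-x) + 1) - 2)) = 6] 3 out front; divide by 3 ⇒ div: 2*(((-x) + 1) - 2) = 2.
Step 3. [2*(((-x) + 1) - 2) = 2] divide by the outer 2, so div: ((-x) + 1) - 2 = 1.
Step 4. [((-x) + 1) - 2 = 1] peel the -2: add 2 from each side ⇒ sub: (-x) + 1 = 3.
Step 5. [(-x) + 1 = 3] peel the +1: subtract 1 from each side, so sub: -x = 2.
Step 6. [-x = 2] LHS negated; negate both sides, so neg: x = -2.

Answer: x ∈ {-2}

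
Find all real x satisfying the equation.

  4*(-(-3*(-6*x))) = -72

Step 1. [4*(-(-3*(-6*x))) = -72] LHS = 4·(…); ÷4 both sides. So div: -(-3*(-6*x)) = -18.
Step 2. [-(-3*(-6*x)) = -18] LHS negated; negate both sides, so neg: -3*(-6*x) = 18.
Step 3. [-3*(-6*x) = 18] LHS = -3·(…); ÷-3 both sides, so div: -6*x = -6.
Step 4. [-6*x = -6] leading coefficient -6: divide by -6 ⇒ div: x = 1.

Answer: x ∈ {1}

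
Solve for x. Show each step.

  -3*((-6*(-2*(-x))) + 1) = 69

Step 1. [-3*((-6*(-2*(-x))) + 1) = 69] -3 out front; divide by -3 ⇒ div: (-6*(-2*(-x))) + 1 = -23.
Step 2. [(-6*(-2*(-x))) + 1 = -23] +1 is outermost — subtract 1 both sides. So sub: -6*(-2*(-x)) = -24.
Step 3. [-6*(-2*(-x)) = -24] leading coefficient -6: divide by -6 ⇒ div: -2*(-x) = 4.
Step 4. [-2*(-x) = 4] leading coefficient -2: divide by -2. So div: -x = -2.
Step 5. [-x = -2] flip signs both sides ⇒ neg: x = 2.

Answer: x ∈ {2}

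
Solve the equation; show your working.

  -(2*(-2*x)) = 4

Step 1. [-(2*(-2*x)) = 4] LHS negated; negate both sides. So neg: 2*(-2*x) = -4.
Step 2. [2*(-2*x) = -4] 2·(inner) — divide through by 2 ⇒ div: -2*x = -2.
Step 3. [-2*x = -2] divide by the outer -2 ⇒ div: x = 1.

Answer: x ∈ {1}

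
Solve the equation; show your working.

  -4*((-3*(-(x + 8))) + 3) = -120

Step 1. [-4*((-3*(-(x + 8))) + 3) = -120] divide by the outer -4, so div: (-3*(-(x + 8))) + 3 = 30.
Step 2. [(-3*(-(x + 8))) + 3 = 30] -3 divides every term; factor it out ⇒ factor: (-(x + 8)) - 1 = -10.
Step 3. [(-(x + 8)) - 1 = -10] the outer -1 inverts by adding 1, so sub: -(x + 8) = -9.
Step 4. [-(x + 8) = -9] LHS negated; negate both sides ⇒ neg: x + 8 = 9.
Step 5. [x + 8 = 9] peel the +8: subtract 8 from each side, so sub: x = 1.

Answer: x ∈ {1}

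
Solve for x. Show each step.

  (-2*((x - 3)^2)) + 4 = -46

Step 1. [(-2*((x - 3)^2)) + 4 = -46] subtract 4: x sits inside (… + 4), so sub: -2*((x - 3)^2) = -50.
Step 2. [-2*((x - 3)^2) = -50] -2 out front; divide by -2. So div: (x - 3)^2 = 25.
Step 3. [(x - 3)^2 = 25] √ both sides: 25 ≥ 0 gives two branches. So sqrt: x - 3 = 5 or -5.
Step 4. [x - 3 = 5 or -5] the outer -3 inverts by adding 3. So sub: x = 8 or -2.

Answer: x ∈ {-2, 8}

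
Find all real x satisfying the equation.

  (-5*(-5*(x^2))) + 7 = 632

Step 1. [(-5*(-5*(x^2))) + 7 = 632] peel the +7: subtract 7 from each side ⇒ sub: -5*(-5*(x^2)) = 625.
Step 2. [-5*(-5*(x^2)) = 625] leading coefficient -5: divide by -5 ⇒ div: -5*(x^2) = -125.
Step 3. [-5*(x^2) = -125] -5 out front; divide by -5. So div: x^2 = 25.
Step 4. [x^2 = 25] √ both sides: 25 ≥ 0 gives two branches ⇒ sqrt: x = 5 or -5.

Answer: x ∈ {-5, 5}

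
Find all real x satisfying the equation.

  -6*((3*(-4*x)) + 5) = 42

Step 1. [-6*((3*(-4*x)) + 5) = 42] leading coefficient -6: divide by -6. So div: (3*(-4*x)) + 5 = -7.
Step 2. [(3*(-4*x)) + 5 = -7] 5 comes off first (subtract 5). So sub: 3*(-4*x) = -12.
Step 3. [3*(-4*x) = -12] 3·(inner) — divide through by 3. So div: -4*x = -4.
Step 4. [-4*x = -4] LHS = -4·(…); ÷-4 both sides, so div: x = 1.

Answer: x ∈ {1}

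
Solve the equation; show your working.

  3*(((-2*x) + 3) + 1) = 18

Step 1. [3*(((-2*x) + 3) + 1) = 18] LHS = 3·(…); ÷3 both sides. So div: ((-2*x) + 3) + 1 = 6.
Step 2. [((-2*x) + 3) + 1 = 6] peel the +1: subtract 1 from each side ⇒ sub: (-2*x) + 3 = 5.
Step 3. [(-2*x) + 3 = 5] the outer +3 inverts by subtracting 3 ⇒ sub: -2*x = 2.
Step 4. [-2*x = 2] -2·(inner) — divide through by -2, so div: x = -1.

Answer: x ∈ {-1}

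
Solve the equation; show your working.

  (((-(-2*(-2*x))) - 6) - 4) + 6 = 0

Step 1. [(((-(-2*(-2*x))) - 6) - 4) + 6 = 0] the outer +6 inverts by subtracting 6, so sub: ((-(-2*(-2*x))) - 6) - 4 = -6.
Step 2. [((-(-2*(-2*x))) - 6) - 4 = -6] the outer -4 inverts by adding 4 ⇒ sub: (-(-2*(-2*x))) - 6 = -2.
Step 3. [(-(-2*(-2*x))) - 6 = -2] add 6: x sits inside (… - 6), so sub: -(-2*(-2*x)) = 4.
Step 4. [-(-2*(-2*x)) = 4] leading − — multiply by −1, so neg: -2*(-2*x) = -4.
Step 5. [-2*(-2*x) = -4] divide by the outer -2. So div: -2*x = 2.
Step 6. [-2*x = 2] -2·(inner) — divide through by -2 ⇒ div: x = -1.

Answer: x ∈ {-1}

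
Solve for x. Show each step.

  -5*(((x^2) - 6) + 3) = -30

Step 1. [-5*(((x^2) - 6) + 3) = -30] LHS = -5·(…); ÷-5 both sides ⇒ div: ((x^2) - 6) + 3 = 6.
Step 2. [((x^2) - 6) + 3 = 6] subtract 3: x sits inside (… + 3), so sub: (x^2) - 6 = 3.
Step 3. [(x^2) - 6 = 3] the outer -6 inverts by adding 6. So sub: x^2 = 9.
Step 4. [x^2 = 9] LHS squared, RHS 9 ≥ 0: apply √ (±). So sqrt: x = 3 or -3.

Answer: x ∈ {-3, 3}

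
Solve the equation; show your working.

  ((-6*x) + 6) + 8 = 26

Step 1. [((-6*x) + 6) + 8 = 26] +8 is outermost — subtract 8 both sides, so sub: (-6*x) + 6 = 18.
Step 2. [(-6*x) + 6 = 18] peel the +6: subtract 6 from each side. So sub: -6*x = 12.
Step 3. [-6*x = 12] LHS = -6·(…); ÷-6 both sides. So div: x = -2.

Answer: x ∈ {-2}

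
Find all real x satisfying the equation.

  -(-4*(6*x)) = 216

Step 1. [-(-4*(6*x)) = 216] flip signs both sides ⇒ neg: -4*(6*x) = -216.
Step 2. [-4*(6*x) = -216] -4·(inner) — divide through by -4 ⇒ div: 6*x = 54.
Step 3. [6*x = 54] 6·(inner) — divide through by 6, so div: x = 9.

Answer: x ∈ {9}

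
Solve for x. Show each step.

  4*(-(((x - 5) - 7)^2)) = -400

Step 1. [4*(-(((x - 5) - 7)^2)) = -400] LHS = 4·(…); ÷4 both sides ⇒ div: -(((x - 5) - 7)^2) = -100.
Step 2. [-(((x - 5) - 7)^2) = -100] leading − — multiply by −1. So neg: ((x - 5) - 7)^2 = 100.
Step 3. [((x - 5) - 7)^2 = 100] √ both sides: 100 ≥ 0 gives two branches ⇒ sqrt: (x - 5) - 7 = 10 or -10.
Step 4. [(x - 5) - 7 = 10 or -10] the outer -7 inverts by adding 7 ⇒ sub: x - 5 = 17 or -3.
Step 5. [x - 5 = 17 or -3] peel the -5: add 5 from each side ⇒ sub: x = 22 or 2.

Answer: x ∈ {2, 22}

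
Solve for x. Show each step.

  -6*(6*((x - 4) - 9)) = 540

Step 1. [-6*(6*((x - 4) - 9)) = 540] -6·(inner) — divide through by -6, so div: 6*((x - 4) - 9) = -90.
Step 2. [6*((x - 4) - 9) = -90] 6·(inner) — divide through by 6 ⇒ div: (x - 4) - 9 = -15.
Step 3. [(x - 4) - 9 = -15] the outer -9 inverts by adding 9 ⇒ sub: x - 4 = -6.
Step 4. [x - 4 = -6] -4 is outermost — add 4 both sides. So sub: x = -2.

Answer: x ∈ {-2}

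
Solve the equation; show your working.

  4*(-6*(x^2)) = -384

Step 1. [4*(-6*(x^2)) = -384] 4 out front; divide by 4, so div: -6*(x^2) = -96.
Step 2. [-6*(x^2) = -96] -6 out front; divide by -6, so div: x^2 = 16.
Step 3. [x^2 = 16] √ both sides: 16 ≥ 0 gives two branches, so sqrt: x = 4 or -4.

Answer: x ∈ {-4, 4}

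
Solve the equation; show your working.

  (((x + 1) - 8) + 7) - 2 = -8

Step 1. [(((x + 1) - 8) + 7) - 2 = -8] add 2: x sits inside (… - 2). So sub: ((x + 1) - 8) + 7 = -6.
Step 2. [((x + 1) - 8) + 7 = -6] 7 comes off first (subtract 7), so sub: (x + 1) - 8 = -13.
Step 3. [(x + 1) - 8 = -13] -8 is outermost — add 8 both sides. So sub: x + 1 = -5.
Step 4. [x + 1 = -5] the outer +1 inverts by subtracting 1. So sub: x = -6.

Answer: x ∈ {-6}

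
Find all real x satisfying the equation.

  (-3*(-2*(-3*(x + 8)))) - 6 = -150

Step 1. [(-3*(-2*(-3*(x + 8)))) - 6 = -150] the outer -6 inverts by adding 6. So sub: -3*(-2*(-3*(x + 8))) = -144.
Step 2. [-3*(-2*(-3*(x + 8))) = -144] -3 out front; divide by -3. So div: -2*(-3*(x + 8)) = 48.
Step 3. [-2*(-3*(x + 8)) = 48] -2 out front; divide by -2. So div: -3*(x + 8) = -24.
Step 4. [-3*(x + 8) = -24] -3·(inner) — divide through by -3, so div: x + 8 = 8.
Step 5. [x + 8 = 8] the outer +8 inverts by subtracting 8, so sub: x = 0.

Answer: x ∈ {0}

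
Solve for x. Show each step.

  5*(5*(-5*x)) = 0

Step 1. [5*(5*(-5*x)) = 0] leading coefficient 5: divide by 5. So div: 5*(-5*x) = 0.
Step 2. [5*(-5*x) = 0] 5·(inner) — divide through by 5 ⇒ div: -5*x = 0.
Step 3. [-5*x = 0] leading coefficient -5: divide by -5. So div: x = 0.

Answer: x ∈ {0}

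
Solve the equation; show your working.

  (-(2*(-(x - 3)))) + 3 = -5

Step 1. [(-(2*(-(x - 3)))) + 3 = -5] +3 is outermost — subtract 3 both sides. So sub: -(2*(-(x - 3))) = -8.
Step 2. [-(2*(-(x - 3))) = -8] leading − — multiply by −1, so neg: 2*(-(x - 3)) = 8.
Step 3. [2*(-(x - 3)) = 8] 2·(inner) — divide through by 2. So div: -(x - 3) = 4.
Step 4. [-(x - 3) = 4] leading − — multiply by −1. So neg: x - 3 = -4.
Step 5. [x - 3 = -4] peel the -3: add 3 from each side ⇒ sub: x = -1.

Answer: x ∈ {-1}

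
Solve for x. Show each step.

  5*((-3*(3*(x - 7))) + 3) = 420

Step 1. [5*((-3*(3*(x - 7))) + 3) = 420] divide by the outer 5, so div: (-3*(3*(x - 7))) + 3 = 84.
Step 2. [(-3*(3*(x - 7))) + 3 = 84] -3 | LHS and -3 | 84: pull -3 out, so factor: (3*(x - 7)) - 1 = -28.
Step 3. [(3*(x - 7)) - 1 = -28] 1 comes off first (add 1). So sub: 3*(x - 7) = -27.
Step 4. [3*(x - 7) = -27] divide by the outer 3 ⇒ div: x - 7 = -9.
Step 5. [x - 7 = -9] -7 is outermost — add 7 both sides, so sub: x = -2.

Answer: x ∈ {-2}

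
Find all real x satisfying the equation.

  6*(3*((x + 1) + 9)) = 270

Step 1. [6*(3*((x + 1) + 9)) = 270] 6 out front; divide by 6 ⇒ div: 3*((x + 1) + 9) = 45.
Step 2. [3*((x + 1) + 9) = 45] LHS = 3·(…); ÷3 both sides ⇒ div: (x + 1) + 9 = 15.
Step 3. [(x + 1) + 9 = 15] 9 comes off first (subtract 9), so sub: x + 1 = 6.
Step 4. [x + 1 = 6] the outer +1 inverts by subtracting 1 ⇒ sub: x = 5.

Answer: x ∈ {5}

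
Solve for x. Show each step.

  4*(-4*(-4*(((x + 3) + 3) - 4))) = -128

Step 1. [4*(-4*(-4*(((x + 3) + 3) - 4))) = -128] 4·(inner) — divide through by 4 ⇒ div: -4*(-4*(((x + 3) + 3) - 4)) = -32.
Step 2. [-4*(-4*(((x + 3) + 3) - 4)) = -32] leading coefficient -4: divide by -4. So div: -4*(((x + 3) + 3) - 4) = 8.
Step 3. [-4*(((x + 3) + 3) - 4) = 8] -4 out front; divide by -4 ⇒ div: ((x + 3) + 3) - 4 = -2.
Step 4. [((x + 3) + 3) - 4 = -2] 4 comes off first (add 4), so sub: (x + 3) + 3 = 2.
Step 5. [(x + 3) + 3 = 2] peel the +3: subtract 3 from each side ⇒ sub: x + 3 = -1.
Step 6. [x + 3 = -1] the outer +3 inverts by subtracting 3 ⇒ sub: x = -4.

Answer: x ∈ {-4}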